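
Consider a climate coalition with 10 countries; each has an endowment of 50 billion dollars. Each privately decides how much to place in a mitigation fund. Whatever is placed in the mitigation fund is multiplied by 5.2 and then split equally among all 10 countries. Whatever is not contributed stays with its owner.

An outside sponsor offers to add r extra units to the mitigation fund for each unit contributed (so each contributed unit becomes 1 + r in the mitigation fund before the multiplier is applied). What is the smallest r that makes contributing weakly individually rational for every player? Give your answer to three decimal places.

With matching at rate r, one contributed unit becomes (1 + r) in the mitigation fund and returns 5.2 × (1 + r) / 10 to the contributor.
Setting this equal to 1: 1 + r = 10/5.2 = 1.9231.
So the minimum matching rate is r = 1.9231 − 1 = 0.923.

0.923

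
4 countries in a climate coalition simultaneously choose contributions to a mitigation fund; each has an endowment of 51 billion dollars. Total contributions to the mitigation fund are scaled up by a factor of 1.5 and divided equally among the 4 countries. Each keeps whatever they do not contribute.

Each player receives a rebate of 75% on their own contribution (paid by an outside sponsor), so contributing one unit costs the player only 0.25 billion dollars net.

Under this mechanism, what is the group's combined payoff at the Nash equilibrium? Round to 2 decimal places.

The effective private return per unit is now (1.5/4) / 0.25 = 1.5000 > 1, so every player's dominant strategy flips to full contribution.
So the Nash equilibrium is full contribution by all 4; the group earns 4 × (51 × 0.75 + 1.5 × 51) = 459.00.

459.00 billion dollars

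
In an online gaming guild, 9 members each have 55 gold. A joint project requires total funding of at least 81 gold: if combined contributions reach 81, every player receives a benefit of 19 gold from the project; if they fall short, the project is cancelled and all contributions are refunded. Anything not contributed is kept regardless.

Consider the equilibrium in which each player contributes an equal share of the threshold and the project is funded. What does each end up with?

Equal share of the threshold: 81/9 = 9.
At this profile no one gains by cutting their contribution: any cut drops the total below 81, the project is cancelled, contributions are refunded, and the deviator ends with 55, which is less than 55 − 9 + 19 = 65. Contributing more than 9 just wastes the excess. So contributing exactly 9 is a best response.
Each player's payoff: 55 − 9 + 19 = 65.

65 gold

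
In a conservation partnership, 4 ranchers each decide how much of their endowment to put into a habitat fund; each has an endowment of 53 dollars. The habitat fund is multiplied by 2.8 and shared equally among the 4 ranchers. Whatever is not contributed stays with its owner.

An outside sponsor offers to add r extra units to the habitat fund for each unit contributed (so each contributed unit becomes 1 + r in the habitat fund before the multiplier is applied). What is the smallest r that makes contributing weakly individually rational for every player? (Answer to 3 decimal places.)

0.429

With matching at rate r, one contributed unit becomes (1 + r) in the habitat fund and returns 2.8 × (1 + r) / 4 to the contributor.
Setting this equal to 1: 1 + r = 4/2.8 = 1.4286.
So the minimum matching rate is r = 1.4286 − 1 = 0.429.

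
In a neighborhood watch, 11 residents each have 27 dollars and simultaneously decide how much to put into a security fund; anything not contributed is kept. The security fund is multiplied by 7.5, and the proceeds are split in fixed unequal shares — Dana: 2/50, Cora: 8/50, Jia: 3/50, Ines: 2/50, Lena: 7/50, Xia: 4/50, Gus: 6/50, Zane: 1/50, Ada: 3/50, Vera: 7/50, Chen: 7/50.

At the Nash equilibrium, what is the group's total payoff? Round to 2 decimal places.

A player with share s gets back 7.5·s per unit contributed, so full contribution is dominant for anyone with s > 1/7.5 = 0.1333 and zero contribution is dominant for anyone below.
The shares above 0.1333 belong to Cora, Lena, Vera and Chen, contributing 27 each; the remaining 7 contribute 0. Total contributed: 108.
The security fund pays out 7.5 × 108 = 810.00 in total (split across the unequal shares, but the aggregate is all that matters for the group sum).
The 7 free-riders keep 27 each, adding 189. Group total = 189 + 810.00 = 999.00.

999.00 dollars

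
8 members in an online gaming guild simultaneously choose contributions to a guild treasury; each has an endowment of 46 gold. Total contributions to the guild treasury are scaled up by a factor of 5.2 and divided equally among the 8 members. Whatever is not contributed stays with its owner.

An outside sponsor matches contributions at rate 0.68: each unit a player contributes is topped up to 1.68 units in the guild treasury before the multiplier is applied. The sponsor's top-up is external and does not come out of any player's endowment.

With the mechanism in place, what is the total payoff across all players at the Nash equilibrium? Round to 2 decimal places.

With the mechanism, a contributed unit returns 5.2 × 1.68 / 8 = 1.0920 per unit of net cost to the contributor — now above 1 — so contributing fully is weakly dominant for every player.
At the Nash equilibrium everyone contributes 46. Group total payoff = 5.2 × 1.68 × 368 = 3214.85.

3214.85 gold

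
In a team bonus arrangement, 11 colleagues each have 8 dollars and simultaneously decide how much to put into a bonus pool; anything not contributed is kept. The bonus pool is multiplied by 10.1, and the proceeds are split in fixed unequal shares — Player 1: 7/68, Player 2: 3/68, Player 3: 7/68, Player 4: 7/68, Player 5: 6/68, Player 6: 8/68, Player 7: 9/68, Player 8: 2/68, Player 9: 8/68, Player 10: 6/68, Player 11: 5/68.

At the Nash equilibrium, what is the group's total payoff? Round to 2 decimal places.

524.80 dollars

Each unit j contributes comes back to j as 10.1 × (j's share), so j prefers to contribute only if that share exceeds 1/10.1 = 0.0990; otherwise keeping the unit dominates.
The shares above 0.0990 belong to Player 1, Player 3, Player 4, Player 6, Player 7 and Player 9, contributing 8 each; the remaining 5 contribute 0. Total contributed: 48.
The bonus pool pays out 10.1 × 48 = 484.80 in total (split across the unequal shares, but the aggregate is all that matters for the group sum).
The 5 free-riders keep 8 each, adding 40. Group total = 40 + 484.80 = 524.80.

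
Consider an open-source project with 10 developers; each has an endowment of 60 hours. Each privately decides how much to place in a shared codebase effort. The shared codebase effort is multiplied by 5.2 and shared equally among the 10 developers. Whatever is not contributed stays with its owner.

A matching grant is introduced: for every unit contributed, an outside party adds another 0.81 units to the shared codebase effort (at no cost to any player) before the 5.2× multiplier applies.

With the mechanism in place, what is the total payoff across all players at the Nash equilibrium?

600.00 hours

With the mechanism, a contributed unit returns 5.2 × 1.81 / 10 = 0.9412 per unit of net cost — still below 1 — so contributing 0 remains dominant for every player.
Everyone keeps their endowment and the group total is 10 × 60 = 600.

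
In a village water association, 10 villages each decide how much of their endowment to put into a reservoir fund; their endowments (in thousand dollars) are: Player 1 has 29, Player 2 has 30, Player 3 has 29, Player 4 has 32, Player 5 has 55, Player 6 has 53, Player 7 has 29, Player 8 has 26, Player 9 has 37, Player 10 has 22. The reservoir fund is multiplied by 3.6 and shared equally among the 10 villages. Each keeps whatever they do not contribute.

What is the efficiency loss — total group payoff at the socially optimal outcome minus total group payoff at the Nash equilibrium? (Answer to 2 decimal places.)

The private return per contributed unit is 3.6/10 = 0.3600 < 1 for every player regardless of endowment, so the Nash equilibrium is zero contribution and the group total is Σ E_j = 29 + 30 + 29 + 32 + 55 + 53 + 29 + 26 + 37 + 22 = 342.
Each contributed unit returns 3.600 to the group, so the social optimum is full contribution by everyone: group total = 3.600 × 342 = 1231.20.
Efficiency loss = (3.600 − 1) × 342 = 889.20.

889.20 thousand dollars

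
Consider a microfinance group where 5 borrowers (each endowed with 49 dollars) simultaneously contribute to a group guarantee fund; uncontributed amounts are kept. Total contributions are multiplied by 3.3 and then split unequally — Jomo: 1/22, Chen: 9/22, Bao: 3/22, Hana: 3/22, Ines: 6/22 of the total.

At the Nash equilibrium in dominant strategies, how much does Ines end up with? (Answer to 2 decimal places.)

93.10 dollars

For player j, contributing a unit is worthwhile iff 3.3 × (j's share) ≥ 1, i.e. iff j's share is at least 0.3030.
Chen alone (share 9/22) is above the threshold, contributing 49; the remaining 4 contribute 0. Total contributed: 49.
Ines keeps 49 and receives 3.3 × 49 × 6/22 = 44.10 from the group guarantee fund, for a payoff of 93.10.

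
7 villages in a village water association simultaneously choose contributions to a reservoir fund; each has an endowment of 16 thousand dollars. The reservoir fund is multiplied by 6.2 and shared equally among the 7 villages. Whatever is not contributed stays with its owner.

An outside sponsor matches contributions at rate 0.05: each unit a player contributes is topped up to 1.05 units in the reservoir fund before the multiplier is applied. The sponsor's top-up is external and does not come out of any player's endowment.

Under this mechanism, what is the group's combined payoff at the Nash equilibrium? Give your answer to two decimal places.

112.00 thousand dollars

Even with the mechanism, each unit contributed returns only 6.2 × 1.05 / 7 = 0.9300 per unit of net cost, so contributing nothing is still dominant.
Everyone keeps their endowment and the group total is 7 × 16 = 112.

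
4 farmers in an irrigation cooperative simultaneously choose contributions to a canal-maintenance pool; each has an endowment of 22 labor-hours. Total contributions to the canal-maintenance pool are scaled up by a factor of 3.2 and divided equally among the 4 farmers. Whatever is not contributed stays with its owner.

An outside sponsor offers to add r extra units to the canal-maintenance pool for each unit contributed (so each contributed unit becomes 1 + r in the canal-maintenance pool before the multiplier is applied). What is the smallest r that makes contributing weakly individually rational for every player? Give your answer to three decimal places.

With matching at rate r, one contributed unit becomes (1 + r) in the canal-maintenance pool and returns 3.2 × (1 + r) / 4 to the contributor.
Setting this equal to 1: 1 + r = 4/3.2 = 1.2500.
So the minimum matching rate is r = 1.2500 − 1 = 0.250.

0.250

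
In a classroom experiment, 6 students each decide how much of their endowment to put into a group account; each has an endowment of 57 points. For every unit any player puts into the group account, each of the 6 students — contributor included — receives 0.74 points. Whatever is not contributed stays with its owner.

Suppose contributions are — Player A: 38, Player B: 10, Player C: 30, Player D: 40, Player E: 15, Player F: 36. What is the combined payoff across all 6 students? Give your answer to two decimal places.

Total contributed: 38 + 10 + 30 + 40 + 15 + 36 = 169; total kept: 6 × 57 − 169 = 173.
The group account pays out 0.74 × 6 × 169 = 750.36 in aggregate.
Group total = 173 + 750.36 = 923.36.

923.36 points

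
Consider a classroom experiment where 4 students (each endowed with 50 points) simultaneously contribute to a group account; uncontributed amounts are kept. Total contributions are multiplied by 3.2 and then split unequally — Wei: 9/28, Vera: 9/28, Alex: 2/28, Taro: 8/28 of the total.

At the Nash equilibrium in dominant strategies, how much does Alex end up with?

72.86 points

Each unit j contributes comes back to j as 3.2 × (j's share), so j prefers to contribute only if that share exceeds 1/3.2 = 0.3125; otherwise keeping the unit dominates.
The shares above 0.3125 belong to Wei and Vera, contributing 50 each; the remaining 2 contribute 0. Total contributed: 100.
Alex keeps 50 and receives 3.2 × 100 × 2/28 = 22.86 from the group account, for a payoff of 72.86.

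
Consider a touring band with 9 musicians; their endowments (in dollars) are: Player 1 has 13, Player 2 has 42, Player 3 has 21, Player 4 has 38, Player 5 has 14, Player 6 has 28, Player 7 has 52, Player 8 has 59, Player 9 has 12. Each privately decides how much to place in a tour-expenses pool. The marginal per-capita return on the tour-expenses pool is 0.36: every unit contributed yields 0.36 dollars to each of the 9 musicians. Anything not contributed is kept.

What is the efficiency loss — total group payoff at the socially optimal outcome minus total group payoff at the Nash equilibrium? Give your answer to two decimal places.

The private return per contributed unit is 0.36 < 1 for everyone, so the Nash equilibrium is zero contribution and the group total is Σ E_j = 13 + 42 + 21 + 38 + 14 + 28 + 52 + 59 + 12 = 279.
Each contributed unit returns 3.240 to the group, so the social optimum is full contribution by everyone: group total = 3.240 × 279 = 903.96.
Efficiency loss = (3.240 − 1) × 279 = 624.96.

624.96 dollars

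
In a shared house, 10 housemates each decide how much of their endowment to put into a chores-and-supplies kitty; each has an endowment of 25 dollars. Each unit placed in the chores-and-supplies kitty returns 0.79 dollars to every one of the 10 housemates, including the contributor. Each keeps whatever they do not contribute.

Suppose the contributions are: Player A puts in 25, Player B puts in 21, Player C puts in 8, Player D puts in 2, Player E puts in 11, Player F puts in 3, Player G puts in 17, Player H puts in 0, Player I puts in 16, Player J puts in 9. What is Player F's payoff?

110.48 dollars

Total contributed: 25 + 21 + 8 + 2 + 11 + 3 + 17 + 0 + 16 + 9 = 112.
Each receives 0.79 × 112 = 88.48 from the chores-and-supplies kitty.
Player F keeps 25 − 3 = 22, so Player F's payoff is 22 + 88.48 = 110.48.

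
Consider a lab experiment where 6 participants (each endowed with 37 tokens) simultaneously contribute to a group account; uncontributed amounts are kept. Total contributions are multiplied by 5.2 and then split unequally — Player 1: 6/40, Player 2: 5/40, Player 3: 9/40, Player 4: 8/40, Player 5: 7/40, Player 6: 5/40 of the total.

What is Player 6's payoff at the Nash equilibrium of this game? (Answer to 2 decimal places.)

A player with share s gets back 5.2·s per unit contributed, so full contribution is dominant for anyone with s > 1/5.2 = 0.1923 and zero contribution is dominant for anyone below.
Player 3 and Player 4 clear that bar, contributing 37 each; the remaining 4 contribute 0. Total contributed: 74.
Player 6 keeps 37 and receives 5.2 × 74 × 5/40 = 48.10 from the group account, for a payoff of 85.10.

85.10 tokens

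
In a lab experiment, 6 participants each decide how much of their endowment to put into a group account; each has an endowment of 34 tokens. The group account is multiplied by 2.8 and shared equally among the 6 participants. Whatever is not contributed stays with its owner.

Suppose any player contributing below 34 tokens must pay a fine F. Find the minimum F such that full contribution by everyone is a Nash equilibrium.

Given the others contribute fully, the best deviation is to contribute 0 (any partial contribution still incurs the fine and gives up units whose private return 0.4667 is below 1).
Deviating from 34 to 0 saves 34 tokens but forfeits the deviator's share of the drop in the group account: 2.8/6 × 34 = 15.87.
So the deviation gain is 34 − 15.87 = 18.13, and the fine must be at least 18.13 tokens to wipe it out.

18.13 tokens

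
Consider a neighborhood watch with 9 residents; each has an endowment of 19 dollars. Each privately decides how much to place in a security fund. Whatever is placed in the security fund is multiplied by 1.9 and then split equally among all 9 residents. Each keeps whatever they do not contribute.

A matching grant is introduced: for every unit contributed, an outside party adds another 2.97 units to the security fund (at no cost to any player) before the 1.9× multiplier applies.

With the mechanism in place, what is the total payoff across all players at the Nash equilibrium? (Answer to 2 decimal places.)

The effective private return is 1.9 × 3.97 / 9 = 0.8381, which is still under 1, so the mechanism doesn't change anyone's dominant strategy: zero contribution.
At the Nash equilibrium no one contributes; group total payoff = 9 × 19 = 171.

171.00 dollars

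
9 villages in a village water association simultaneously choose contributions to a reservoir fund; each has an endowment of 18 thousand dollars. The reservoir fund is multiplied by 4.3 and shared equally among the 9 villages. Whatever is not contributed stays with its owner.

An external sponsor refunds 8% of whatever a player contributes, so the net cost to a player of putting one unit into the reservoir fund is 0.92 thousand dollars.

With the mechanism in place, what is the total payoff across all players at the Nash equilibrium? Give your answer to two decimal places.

Even with the mechanism, each unit contributed returns only (4.3/9) / 0.92 = 0.5193 per unit of net cost, so contributing nothing is still dominant.
At the Nash equilibrium no one contributes; group total payoff = 9 × 18 = 162.

162.00 thousand dollars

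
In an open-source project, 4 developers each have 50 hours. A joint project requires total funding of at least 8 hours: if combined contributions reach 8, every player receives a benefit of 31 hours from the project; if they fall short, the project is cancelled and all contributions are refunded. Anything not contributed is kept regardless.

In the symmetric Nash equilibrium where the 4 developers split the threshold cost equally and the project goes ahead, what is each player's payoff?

79 hours

Equal share of the threshold: 8/4 = 2.
At this profile no one gains by cutting their contribution: any cut drops the total below 8, the project is cancelled, contributions are refunded, and the deviator ends with 50, which is less than 50 − 2 + 31 = 79. Contributing more than 2 just wastes the excess. So contributing exactly 2 is a best response.
Each player's payoff: 50 − 2 + 31 = 79.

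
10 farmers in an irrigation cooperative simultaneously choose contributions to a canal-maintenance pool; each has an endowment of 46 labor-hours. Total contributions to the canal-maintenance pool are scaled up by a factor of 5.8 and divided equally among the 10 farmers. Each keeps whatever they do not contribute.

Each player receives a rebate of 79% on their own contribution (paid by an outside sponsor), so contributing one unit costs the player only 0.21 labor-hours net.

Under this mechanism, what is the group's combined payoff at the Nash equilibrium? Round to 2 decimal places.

With the mechanism, a contributed unit returns (5.8/10) / 0.21 = 2.7619 per unit of net cost to the contributor — now above 1 — so contributing fully is weakly dominant for every player.
So the Nash equilibrium is full contribution by all 10; the group earns 10 × (46 × 0.79 + 5.8 × 46) = 3031.40.

3031.40 labor-hours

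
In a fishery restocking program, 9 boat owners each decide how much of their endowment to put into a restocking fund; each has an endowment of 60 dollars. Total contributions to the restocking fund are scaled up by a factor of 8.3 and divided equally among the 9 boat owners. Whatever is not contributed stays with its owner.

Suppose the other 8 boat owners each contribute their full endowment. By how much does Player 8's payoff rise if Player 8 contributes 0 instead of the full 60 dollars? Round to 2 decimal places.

Switching from a contribution of 60 to 0 lets Player 8 keep an extra 60 dollars, but lowers the restocking fund by 60, which costs Player 8 their own share of that drop: 8.3/9 × 60 = 55.33.
Net gain = 60 − 55.33 = 4.67. The private return per contributed unit (0.9222) is below 1, so free-riding is indeed the best response regardless of what the others do.

4.67 dollars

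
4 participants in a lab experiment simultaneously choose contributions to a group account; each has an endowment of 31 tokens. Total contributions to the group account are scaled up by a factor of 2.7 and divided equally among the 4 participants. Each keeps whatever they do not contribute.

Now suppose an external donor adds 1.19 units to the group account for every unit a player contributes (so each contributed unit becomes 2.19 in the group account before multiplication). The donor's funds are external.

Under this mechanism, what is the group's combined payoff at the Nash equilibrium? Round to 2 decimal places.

733.21 tokens

The effective private return per unit is now 2.7 × 2.19 / 4 = 1.4783 > 1, so every player's dominant strategy flips to full contribution.
At the Nash equilibrium everyone contributes 31. Group total payoff = 2.7 × 2.19 × 124 = 733.21.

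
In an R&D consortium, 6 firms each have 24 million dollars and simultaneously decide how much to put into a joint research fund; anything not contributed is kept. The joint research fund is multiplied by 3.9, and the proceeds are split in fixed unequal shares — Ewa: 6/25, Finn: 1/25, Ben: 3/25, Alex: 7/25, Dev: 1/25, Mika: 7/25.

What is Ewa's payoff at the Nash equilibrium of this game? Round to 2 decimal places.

Each unit j contributes comes back to j as 3.9 × (j's share), so j prefers to contribute only if that share exceeds 1/3.9 = 0.2564; otherwise keeping the unit dominates.
Alex and Mika are above the threshold, contributing 24 each; the remaining 4 contribute 0. Total contributed: 48.
Ewa keeps 24 and receives 3.9 × 48 × 6/25 = 44.93 from the joint research fund, for a payoff of 68.93.

68.93 million dollars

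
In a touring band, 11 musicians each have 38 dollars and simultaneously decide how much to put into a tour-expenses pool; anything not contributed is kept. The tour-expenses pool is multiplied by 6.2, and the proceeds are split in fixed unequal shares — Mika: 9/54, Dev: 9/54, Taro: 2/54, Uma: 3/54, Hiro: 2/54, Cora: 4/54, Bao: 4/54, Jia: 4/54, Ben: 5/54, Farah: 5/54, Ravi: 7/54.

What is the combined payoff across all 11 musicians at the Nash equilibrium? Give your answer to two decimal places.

A player with share s gets back 6.2·s per unit contributed, so full contribution is dominant for anyone with s > 1/6.2 = 0.1613 and zero contribution is dominant for anyone below.
The shares above 0.1613 belong to Mika and Dev, contributing 38 each; the remaining 9 contribute 0. Total contributed: 76.
The tour-expenses pool pays out 6.2 × 76 = 471.20 in total (split across the unequal shares, but the aggregate is all that matters for the group sum).
The 9 free-riders keep 38 each, adding 342. Group total = 342 + 471.20 = 813.20.

813.20 dollars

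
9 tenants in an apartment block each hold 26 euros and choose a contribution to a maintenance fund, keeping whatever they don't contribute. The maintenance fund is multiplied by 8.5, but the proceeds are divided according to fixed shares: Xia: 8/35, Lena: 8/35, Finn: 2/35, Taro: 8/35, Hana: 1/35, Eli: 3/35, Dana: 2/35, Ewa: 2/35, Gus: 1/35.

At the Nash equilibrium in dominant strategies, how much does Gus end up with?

44.94 euros

A player with share s gets back 8.5·s per unit contributed, so full contribution is dominant for anyone with s > 1/8.5 = 0.1176 and zero contribution is dominant for anyone below.
Xia, Lena and Taro clear that bar, contributing 26 each; the remaining 6 contribute 0. Total contributed: 78.
Gus keeps 26 and receives 8.5 × 78 × 1/35 = 18.94 from the maintenance fund, for a payoff of 44.94.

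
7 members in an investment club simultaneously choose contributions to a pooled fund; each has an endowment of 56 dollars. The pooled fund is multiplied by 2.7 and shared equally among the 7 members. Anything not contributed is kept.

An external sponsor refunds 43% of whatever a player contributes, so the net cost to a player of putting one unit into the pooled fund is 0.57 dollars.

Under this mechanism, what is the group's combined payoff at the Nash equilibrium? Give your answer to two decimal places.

Even with the mechanism, each unit contributed returns only (2.7/7) / 0.57 = 0.6767 per unit of net cost, so contributing nothing is still dominant.
At the Nash equilibrium no one contributes; group total payoff = 7 × 56 = 392.

392.00 dollars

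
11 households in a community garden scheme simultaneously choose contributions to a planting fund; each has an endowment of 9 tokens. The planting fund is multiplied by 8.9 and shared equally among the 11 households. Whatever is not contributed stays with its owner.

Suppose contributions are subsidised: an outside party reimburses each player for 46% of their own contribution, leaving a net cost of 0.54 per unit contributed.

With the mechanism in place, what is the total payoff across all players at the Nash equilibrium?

The effective private return per unit is now (8.9/11) / 0.54 = 1.4983 > 1, so every player's dominant strategy flips to full contribution.
So the Nash equilibrium is full contribution by all 11; the group earns 11 × (9 × 0.46 + 8.9 × 9) = 926.64.

926.64 tokens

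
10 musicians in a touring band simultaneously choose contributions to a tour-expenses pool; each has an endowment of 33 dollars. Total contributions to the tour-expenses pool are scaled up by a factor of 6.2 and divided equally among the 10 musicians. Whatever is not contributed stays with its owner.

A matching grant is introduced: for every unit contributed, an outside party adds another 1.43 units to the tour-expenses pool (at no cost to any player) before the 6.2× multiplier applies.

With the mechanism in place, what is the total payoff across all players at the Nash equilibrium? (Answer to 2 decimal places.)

The effective private return per unit is now 6.2 × 2.43 / 10 = 1.5066 > 1, so every player's dominant strategy flips to full contribution.
So the Nash equilibrium is full contribution by all 10; the group earns 6.2 × 2.43 × 330 = 4971.78.

4971.78 dollars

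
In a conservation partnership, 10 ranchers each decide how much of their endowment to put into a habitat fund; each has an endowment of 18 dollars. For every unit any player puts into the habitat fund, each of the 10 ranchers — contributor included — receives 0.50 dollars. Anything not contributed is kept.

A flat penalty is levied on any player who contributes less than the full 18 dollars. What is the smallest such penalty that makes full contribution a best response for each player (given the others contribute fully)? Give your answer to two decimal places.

9.00 dollars

Given the others contribute fully, the best deviation is to contribute 0 (any partial contribution still incurs the fine and gives up units whose private return 0.50 is below 1).
Deviating from 18 to 0 saves 18 dollars but forfeits the deviator's share of the drop in the habitat fund: 0.50 × 18 = 9.00.
So the deviation gain is 18 − 9.00 = 9.00, and the fine must be at least 9.00 dollars to wipe it out.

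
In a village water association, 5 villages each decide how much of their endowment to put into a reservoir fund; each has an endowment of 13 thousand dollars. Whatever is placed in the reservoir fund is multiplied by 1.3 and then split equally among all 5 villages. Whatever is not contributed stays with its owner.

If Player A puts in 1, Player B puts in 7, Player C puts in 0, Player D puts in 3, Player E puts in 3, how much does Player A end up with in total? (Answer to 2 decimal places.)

15.64 thousand dollars

Total contributed: 1 + 7 + 0 + 3 + 3 = 14.
Each receives 1.3 × 14 / 5 = 3.64 from the reservoir fund.
Player A keeps 13 − 1 = 12, so Player A's payoff is 12 + 3.64 = 15.64.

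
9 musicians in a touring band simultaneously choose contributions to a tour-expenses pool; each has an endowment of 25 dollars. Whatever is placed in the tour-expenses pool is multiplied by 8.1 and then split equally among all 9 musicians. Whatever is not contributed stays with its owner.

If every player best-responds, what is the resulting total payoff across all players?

Each contributed unit returns 8.1/9 = 0.9000 to its contributor — below 1 — so contributing 0 is dominant for every player. At the Nash equilibrium everyone keeps their 25, and the group total is 9 × 25 = 225.

225.00 dollars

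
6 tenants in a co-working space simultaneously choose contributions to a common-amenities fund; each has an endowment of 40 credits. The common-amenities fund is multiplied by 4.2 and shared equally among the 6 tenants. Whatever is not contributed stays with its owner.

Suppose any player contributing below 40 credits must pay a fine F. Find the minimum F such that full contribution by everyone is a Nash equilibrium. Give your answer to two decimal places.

12.00 credits

Given the others contribute fully, the best deviation is to contribute 0 (any partial contribution still incurs the fine and gives up units whose private return 0.7000 is below 1).
Deviating from 40 to 0 saves 40 credits but forfeits the deviator's share of the drop in the common-amenities fund: 4.2/6 × 40 = 28.00.
So the deviation gain is 40 − 28.00 = 12.00, and the fine must be at least 12.00 credits to wipe it out.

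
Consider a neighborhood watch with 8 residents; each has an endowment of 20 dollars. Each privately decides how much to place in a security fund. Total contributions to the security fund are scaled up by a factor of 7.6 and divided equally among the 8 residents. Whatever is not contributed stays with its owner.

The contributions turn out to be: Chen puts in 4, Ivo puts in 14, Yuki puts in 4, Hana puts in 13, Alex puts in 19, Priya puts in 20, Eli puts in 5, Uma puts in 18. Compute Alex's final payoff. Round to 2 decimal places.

Total contributed: 4 + 14 + 4 + 13 + 19 + 20 + 5 + 18 = 97.
Each receives 7.6 × 97 / 8 = 92.15 from the security fund.
Alex keeps 20 − 19 = 1, so Alex's payoff is 1 + 92.15 = 93.15.

93.15 dollars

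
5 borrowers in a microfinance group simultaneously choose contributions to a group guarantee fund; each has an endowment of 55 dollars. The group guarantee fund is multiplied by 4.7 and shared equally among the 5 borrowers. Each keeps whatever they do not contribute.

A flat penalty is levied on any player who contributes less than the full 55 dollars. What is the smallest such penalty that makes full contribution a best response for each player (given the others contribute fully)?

3.30 dollars

Given the others contribute fully, the best deviation is to contribute 0 (any partial contribution still incurs the fine and gives up units whose private return 0.9400 is below 1).
Deviating from 55 to 0 saves 55 dollars but forfeits the deviator's share of the drop in the group guarantee fund: 4.7/5 × 55 = 51.70.
So the deviation gain is 55 − 51.70 = 3.30, and the fine must be at least 3.30 dollars to wipe it out.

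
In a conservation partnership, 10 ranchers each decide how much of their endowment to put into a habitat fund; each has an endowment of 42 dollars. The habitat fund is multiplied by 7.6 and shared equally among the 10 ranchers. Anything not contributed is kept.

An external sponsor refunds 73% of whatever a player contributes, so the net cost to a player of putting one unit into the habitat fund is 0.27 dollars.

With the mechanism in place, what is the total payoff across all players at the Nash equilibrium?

3498.60 dollars

Under the mechanism each unit contributed yields (7.6/10) / 0.27 = 2.8148 back to its contributor per unit of net cost, which exceeds 1, making full contribution the dominant choice for everyone.
So the Nash equilibrium is full contribution by all 10; the group earns 10 × (42 × 0.73 + 7.6 × 42) = 3498.60.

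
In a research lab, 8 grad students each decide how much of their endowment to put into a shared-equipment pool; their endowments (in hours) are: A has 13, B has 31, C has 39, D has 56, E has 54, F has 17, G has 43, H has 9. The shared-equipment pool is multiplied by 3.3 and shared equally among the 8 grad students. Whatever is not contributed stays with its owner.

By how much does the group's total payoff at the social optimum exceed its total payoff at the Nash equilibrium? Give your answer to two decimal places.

602.60 hours

The private return per contributed unit is 3.3/8 = 0.4125 < 1 for every player regardless of endowment, so the Nash equilibrium is zero contribution and the group total is Σ E_j = 13 + 31 + 39 + 56 + 54 + 17 + 43 + 9 = 262.
Each contributed unit returns 3.300 to the group, so the social optimum is full contribution by everyone: group total = 3.300 × 262 = 864.60.
Efficiency loss = (3.300 − 1) × 262 = 602.60.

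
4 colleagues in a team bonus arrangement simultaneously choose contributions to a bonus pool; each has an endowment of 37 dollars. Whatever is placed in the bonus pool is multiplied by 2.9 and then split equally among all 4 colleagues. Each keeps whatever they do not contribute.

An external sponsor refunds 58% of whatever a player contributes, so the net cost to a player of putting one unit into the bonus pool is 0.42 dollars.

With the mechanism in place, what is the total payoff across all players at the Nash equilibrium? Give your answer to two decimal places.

Under the mechanism each unit contributed yields (2.9/4) / 0.42 = 1.7262 back to its contributor per unit of net cost, which exceeds 1, making full contribution the dominant choice for everyone.
At the Nash equilibrium everyone contributes 37. Group total payoff = 4 × (37 × 0.58 + 2.9 × 37) = 515.04.

515.04 dollars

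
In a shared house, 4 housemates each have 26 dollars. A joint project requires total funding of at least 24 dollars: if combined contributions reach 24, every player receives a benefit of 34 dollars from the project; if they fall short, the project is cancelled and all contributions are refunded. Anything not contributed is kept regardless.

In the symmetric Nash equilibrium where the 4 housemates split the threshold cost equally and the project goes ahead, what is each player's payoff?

Equal share of the threshold: 24/4 = 6.
At this profile no one gains by cutting their contribution: any cut drops the total below 24, the project is cancelled, contributions are refunded, and the deviator ends with 26, which is less than 26 − 6 + 34 = 54. Contributing more than 6 just wastes the excess. So contributing exactly 6 is a best response.
Each player's payoff: 26 − 6 + 34 = 54.

54 dollars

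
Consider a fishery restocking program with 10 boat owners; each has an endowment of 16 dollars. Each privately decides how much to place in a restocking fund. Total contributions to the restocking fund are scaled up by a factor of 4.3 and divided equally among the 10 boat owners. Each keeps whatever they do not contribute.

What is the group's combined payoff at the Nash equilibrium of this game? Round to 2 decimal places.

160.00 dollars

Each contributed unit returns 4.3/10 = 0.4300 to its contributor — below 1 — so contributing 0 is dominant for every player. At the Nash equilibrium everyone keeps their 16, and the group total is 10 × 16 = 160.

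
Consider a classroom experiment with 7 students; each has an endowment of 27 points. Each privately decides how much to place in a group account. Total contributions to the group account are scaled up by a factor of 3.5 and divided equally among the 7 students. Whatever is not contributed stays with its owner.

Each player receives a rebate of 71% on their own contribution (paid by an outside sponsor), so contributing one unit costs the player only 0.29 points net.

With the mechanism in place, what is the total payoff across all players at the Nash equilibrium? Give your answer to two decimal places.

The effective private return per unit is now (3.5/7) / 0.29 = 1.7241 > 1, so every player's dominant strategy flips to full contribution.
At the Nash equilibrium everyone contributes 27. Group total payoff = 7 × (27 × 0.71 + 3.5 × 27) = 795.69.

795.69 points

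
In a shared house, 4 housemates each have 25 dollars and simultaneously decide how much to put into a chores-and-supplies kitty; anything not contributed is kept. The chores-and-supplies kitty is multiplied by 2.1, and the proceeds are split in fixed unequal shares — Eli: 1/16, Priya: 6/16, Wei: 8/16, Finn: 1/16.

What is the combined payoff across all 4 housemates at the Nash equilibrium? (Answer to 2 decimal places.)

Each unit j contributes comes back to j as 2.1 × (j's share), so j prefers to contribute only if that share exceeds 1/2.1 = 0.4762; otherwise keeping the unit dominates.
Wei alone (share 8/16) is above the threshold, contributing 25; the remaining 3 contribute 0. Total contributed: 25.
The chores-and-supplies kitty pays out 2.1 × 25 = 52.50 in total (split across the unequal shares, but the aggregate is all that matters for the group sum).
The 3 free-riders keep 25 each, adding 75. Group total = 75 + 52.50 = 127.50.

127.50 dollars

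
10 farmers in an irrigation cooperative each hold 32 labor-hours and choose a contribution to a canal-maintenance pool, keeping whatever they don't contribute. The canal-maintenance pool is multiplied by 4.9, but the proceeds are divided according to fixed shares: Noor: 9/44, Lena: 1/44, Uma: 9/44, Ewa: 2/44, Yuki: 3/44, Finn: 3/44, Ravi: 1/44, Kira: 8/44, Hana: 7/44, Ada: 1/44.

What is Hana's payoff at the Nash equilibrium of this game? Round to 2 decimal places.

81.89 labor-hours

For player j, contributing a unit is worthwhile iff 4.9 × (j's share) ≥ 1, i.e. iff j's share is at least 0.2041.
Noor and Uma are above the threshold, contributing 32 each; the remaining 8 contribute 0. Total contributed: 64.
Hana keeps 32 and receives 4.9 × 64 × 7/44 = 49.89 from the canal-maintenance pool, for a payoff of 81.89.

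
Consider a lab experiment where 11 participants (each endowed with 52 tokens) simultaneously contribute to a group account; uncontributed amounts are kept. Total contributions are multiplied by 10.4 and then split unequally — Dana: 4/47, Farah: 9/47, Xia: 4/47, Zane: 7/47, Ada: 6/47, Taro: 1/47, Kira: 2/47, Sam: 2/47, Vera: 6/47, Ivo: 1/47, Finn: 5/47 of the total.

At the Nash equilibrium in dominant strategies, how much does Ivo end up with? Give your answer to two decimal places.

109.53 tokens

Player j's private return per contributed unit is 10.4 × (j's share). Contributing is weakly dominant for j when that share is at least 1/10.4 = 0.0962, and contributing 0 is dominant otherwise.
Farah, Zane, Ada, Vera and Finn are above the threshold, contributing 52 each; the remaining 6 contribute 0. Total contributed: 260.
Ivo keeps 52 and receives 10.4 × 260 × 1/47 = 57.53 from the group account, for a payoff of 109.53.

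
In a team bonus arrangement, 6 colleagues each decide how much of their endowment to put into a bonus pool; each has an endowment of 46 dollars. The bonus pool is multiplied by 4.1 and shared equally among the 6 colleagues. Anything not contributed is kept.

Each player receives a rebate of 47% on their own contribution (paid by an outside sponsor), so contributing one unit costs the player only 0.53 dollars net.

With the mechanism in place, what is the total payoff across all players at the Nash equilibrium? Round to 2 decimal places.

1261.32 dollars

The effective private return per unit is now (4.1/6) / 0.53 = 1.2893 > 1, so every player's dominant strategy flips to full contribution.
At the Nash equilibrium everyone contributes 46. Group total payoff = 6 × (46 × 0.47 + 4.1 × 46) = 1261.32.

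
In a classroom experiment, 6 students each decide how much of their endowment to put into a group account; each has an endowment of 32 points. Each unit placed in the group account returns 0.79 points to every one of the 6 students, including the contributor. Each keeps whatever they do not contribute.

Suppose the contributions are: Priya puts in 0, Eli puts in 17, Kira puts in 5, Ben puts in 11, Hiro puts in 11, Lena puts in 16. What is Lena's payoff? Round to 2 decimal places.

Total contributed: 0 + 17 + 5 + 11 + 11 + 16 = 60.
Each receives 0.79 × 60 = 47.40 from the group account.
Lena keeps 32 − 16 = 16, so Lena's payoff is 16 + 47.40 = 63.40.

63.40 points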